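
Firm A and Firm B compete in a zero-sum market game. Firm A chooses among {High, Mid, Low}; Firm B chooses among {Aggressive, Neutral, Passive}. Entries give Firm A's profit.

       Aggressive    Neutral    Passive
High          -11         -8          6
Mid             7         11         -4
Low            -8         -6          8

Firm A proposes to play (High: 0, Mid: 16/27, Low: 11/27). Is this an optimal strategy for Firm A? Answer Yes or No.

Yes

Against Aggressive this mix gives (16/27)·7 + (11/27)·(-8) = 8/9.
Against Neutral this mix gives (16/27)·11 + (11/27)·(-6) = 110/27.
Against Passive this mix gives (16/27)·(-4) + (11/27)·8 = 8/9.
All of Firm B's active replies (Aggressive, Passive) yield 8/9, and no column does worse for Firm A. The mix makes Firm B indifferent and guarantees 8/9, so it is optimal.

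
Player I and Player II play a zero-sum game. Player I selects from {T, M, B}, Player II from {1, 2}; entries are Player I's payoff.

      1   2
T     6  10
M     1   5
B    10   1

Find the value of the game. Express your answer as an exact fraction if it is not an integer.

Row minima: T → 6, M → 1, B → 1; maximin = 6.
Column maxima: 1 → 10, 2 → 10; minimax = 10.
6 ≠ 10, so there is no saddle point; optimal play is mixed.
M is strictly dominated by T, so Player I never plays it.
On the remaining 2×2 (T, B vs 1, 2):
Let Player I play T with probability p. Expected payoff against 1: 6p + 10(1−p) = −4p + 10; against 2: 10p + 1(1−p) = 9p + 1.
Setting these equal: −4p + 10 = 9p + 1 ⇒ −13p = -9 ⇒ p = 9/13, and the value is (-4)·(9/13) + 10 = 94/13.
For Player II: with q = P(1), equating T's and B's payoffs gives −4q + 10 = 9q + 1 ⇒ q = 9/13.

94/13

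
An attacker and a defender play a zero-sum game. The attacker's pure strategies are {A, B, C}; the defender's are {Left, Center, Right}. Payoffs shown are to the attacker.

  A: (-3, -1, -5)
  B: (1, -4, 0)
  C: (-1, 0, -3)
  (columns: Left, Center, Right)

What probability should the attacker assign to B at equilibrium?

3/7

Row minima: A → -5, B → -4, C → -3; maximin = -3.
Column maxima: Left → 1, Center → 0, Right → 0; minimax = 0.
-3 ≠ 0, so there is no saddle point; optimal play is mixed.
A is strictly dominated by C, so the attacker never plays it.
Left is strictly dominated by Right (it gives the attacker strictly more in every row), so the defender never plays it.
On the remaining 2×2 (B, C vs Center, Right):
Let the attacker play B with probability p. Expected payoff against Center: (-4)p + 0(1−p) = −4p; against Right: 0p + (-3)(1−p) = 3p − 3.
Setting these equal: −4p = 3p − 3 ⇒ −7p = -3 ⇒ p = 3/7, and the value is (-4)·(3/7) = -12/7.
For the defender: with q = P(Center), equating B's and C's payoffs gives −4q = 3q − 3 ⇒ q = 3/7.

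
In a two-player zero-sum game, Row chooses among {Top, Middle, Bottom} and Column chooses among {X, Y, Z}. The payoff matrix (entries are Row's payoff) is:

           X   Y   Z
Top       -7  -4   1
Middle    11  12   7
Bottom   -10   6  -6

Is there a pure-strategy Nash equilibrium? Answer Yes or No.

Yes

Row minima: Top → -7, Middle → 7, Bottom → -10; maximin = 7.
Column maxima: X → 11, Y → 12, Z → 7; minimax = 7.
maximin = minimax = 7, so a saddle point exists.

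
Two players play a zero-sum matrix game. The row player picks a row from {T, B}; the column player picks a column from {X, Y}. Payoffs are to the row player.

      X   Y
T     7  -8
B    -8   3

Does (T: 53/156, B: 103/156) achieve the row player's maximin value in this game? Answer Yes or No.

No

Against X this mix gives (53/156)·7 + (103/156)·(-8) = -151/52.
Against Y this mix gives (53/156)·(-8) + (103/156)·3 = -115/156.
The column player will play X, holding the row player to -151/52. Shifting weight toward the row that does better against X would raise this floor (the equalizing mix achieves -43/26 against both X and Y), so the proposed strategy is not optimal.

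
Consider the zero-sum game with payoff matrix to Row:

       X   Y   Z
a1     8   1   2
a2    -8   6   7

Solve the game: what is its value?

Row minima: a1 → 1, a2 → -8; maximin = 1.
Column maxima: X → 8, Y → 6, Z → 7; minimax = 6.
1 ≠ 6, so there is no saddle point; optimal play is mixed.
Z is strictly dominated by Y (it gives Row strictly more in every row), so Column never plays it.
On the remaining 2×2 (a1, a2 vs X, Y):
Let Row play a1 with probability p. Expected payoff against X: 8p + (-8)(1−p) = 16p − 8; against Y: 1p + 6(1−p) = −5p + 6.
Setting these equal: 16p − 8 = −5p + 6 ⇒ 21p = 14 ⇒ p = 2/3, and the value is (16)·(2/3) − 8 = 8/3.
For Column: with q = P(X), equating a1's and a2's payoffs gives 7q + 1 = −14q + 6 ⇒ q = 5/21.

8/3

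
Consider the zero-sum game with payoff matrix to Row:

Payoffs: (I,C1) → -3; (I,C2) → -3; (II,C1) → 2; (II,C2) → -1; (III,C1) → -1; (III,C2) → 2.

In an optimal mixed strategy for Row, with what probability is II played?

Row minima: I → -3, II → -1, III → -1; maximin = -1.
Column maxima: C1 → 2, C2 → 2; minimax = 2.
-1 ≠ 2, so there is no saddle point; optimal play is mixed.
I is strictly dominated by II, so Row never plays it.
On the remaining 2×2 (II, III vs C1, C2):
Let Row play II with probability p. Expected payoff against C1: 2p + (-1)(1−p) = 3p − 1; against C2: (-1)p + 2(1−p) = −3p + 2.
Setting these equal: 3p − 1 = −3p + 2 ⇒ 6p = 3 ⇒ p = 1/2, and the value is (3)·(1/2) − 1 = 1/2.
For Column: with q = P(C1), equating II's and III's payoffs gives 3q − 1 = −3q + 2 ⇒ q = 1/2.

1/2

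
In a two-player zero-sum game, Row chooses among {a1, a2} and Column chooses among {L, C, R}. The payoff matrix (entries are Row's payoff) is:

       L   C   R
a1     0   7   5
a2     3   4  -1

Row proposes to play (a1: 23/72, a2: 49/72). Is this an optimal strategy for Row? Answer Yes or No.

Against L this mix gives (23/72)·0 + (49/72)·3 = 49/24.
Against C this mix gives (23/72)·7 + (49/72)·4 = 119/24.
Against R this mix gives (23/72)·5 + (49/72)·(-1) = 11/12.
Column will play R, holding Row to 11/12. Shifting weight toward the row that does better against R would raise this floor (the equalizing mix achieves 5/3 against both R and L), so the proposed strategy is not optimal.

No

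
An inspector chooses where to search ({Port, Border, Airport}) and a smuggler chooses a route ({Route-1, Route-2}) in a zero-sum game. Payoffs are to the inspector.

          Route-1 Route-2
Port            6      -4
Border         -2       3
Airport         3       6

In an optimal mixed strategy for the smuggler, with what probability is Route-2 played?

3/13

Row minima: Port → -4, Border → -2, Airport → 3; maximin = 3.
Column maxima: Route-1 → 6, Route-2 → 6; minimax = 6.
3 ≠ 6, so there is no saddle point; optimal play is mixed.
Border is strictly dominated by Airport, so the inspector never plays it.
On the remaining 2×2 (Port, Airport vs Route-1, Route-2):
Let the inspector play Port with probability p. Expected payoff against Route-1: 6p + 3(1−p) = 3p + 3; against Route-2: (-4)p + 6(1−p) = −10p + 6.
Setting these equal: 3p + 3 = −10p + 6 ⇒ 13p = 3 ⇒ p = 3/13, and the value is (3)·(3/13) + 3 = 48/13.
For the smuggler: with q = P(Route-1), equating Port's and Airport's payoffs gives 10q − 4 = −3q + 6 ⇒ q = 10/13.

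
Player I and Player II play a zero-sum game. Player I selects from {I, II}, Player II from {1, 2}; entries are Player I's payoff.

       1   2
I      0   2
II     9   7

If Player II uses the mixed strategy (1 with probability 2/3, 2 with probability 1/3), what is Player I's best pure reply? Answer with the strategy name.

II

Expected payoff of I: (2/3)·0 + (1/3)·2 = 2/3.
Expected payoff of II: (2/3)·9 + (1/3)·7 = 25/3.
The largest is 25/3, so Player I's best response is II.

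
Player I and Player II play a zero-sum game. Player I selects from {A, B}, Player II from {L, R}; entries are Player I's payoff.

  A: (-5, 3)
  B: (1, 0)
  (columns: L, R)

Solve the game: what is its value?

Row minima: A → -5, B → 0; maximin = 0.
Column maxima: L → 1, R → 3; minimax = 1.
0 ≠ 1, so there is no saddle point; optimal play is mixed.
Let Player I play A with probability p. Expected payoff against L: (-5)p + 1(1−p) = −6p + 1; against R: 3p + 0(1−p) = 3p.
Setting these equal: −6p + 1 = 3p ⇒ −9p = -1 ⇒ p = 1/9, and the value is (-6)·(1/9) + 1 = 1/3.
For Player II: with q = P(L), equating A's and B's payoffs gives −8q + 3 = q ⇒ q = 1/3.

1/3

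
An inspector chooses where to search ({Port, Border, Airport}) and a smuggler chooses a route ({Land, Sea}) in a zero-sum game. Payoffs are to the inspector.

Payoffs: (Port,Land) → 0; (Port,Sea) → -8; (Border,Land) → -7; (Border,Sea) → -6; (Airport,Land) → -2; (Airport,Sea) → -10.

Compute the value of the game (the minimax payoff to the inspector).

-56/9

Row minima: Port → -8, Border → -7, Airport → -10; maximin = -7.
Column maxima: Land → 0, Sea → -6; minimax = -6.
-7 ≠ -6, so there is no saddle point; optimal play is mixed.
Airport is strictly dominated by Port, so the inspector never plays it.
On the remaining 2×2 (Port, Border vs Land, Sea):
Let the inspector play Port with probability p. Expected payoff against Land: 0p + (-7)(1−p) = 7p − 7; against Sea: (-8)p + (-6)(1−p) = −2p − 6.
Setting these equal: 7p − 7 = −2p − 6 ⇒ 9p = 1 ⇒ p = 1/9, and the value is (7)·(1/9) − 7 = -56/9.
For the smuggler: with q = P(Land), equating Port's and Border's payoffs gives 8q − 8 = −q − 6 ⇒ q = 2/9.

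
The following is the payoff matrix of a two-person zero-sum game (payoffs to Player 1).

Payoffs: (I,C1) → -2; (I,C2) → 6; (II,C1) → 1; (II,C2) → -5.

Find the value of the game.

Row minima: I → -2, II → -5; maximin = -2.
Column maxima: C1 → 1, C2 → 6; minimax = 1.
-2 ≠ 1, so there is no saddle point; optimal play is mixed.
Let Player 1 play I with probability p. Expected payoff against C1: (-2)p + 1(1−p) = −3p + 1; against C2: 6p + (-5)(1−p) = 11p − 5.
Setting these equal: −3p + 1 = 11p − 5 ⇒ −14p = -6 ⇒ p = 3/7, and the value is (-3)·(3/7) + 1 = -2/7.
For Player 2: with q = P(C1), equating I's and II's payoffs gives −8q + 6 = 6q − 5 ⇒ q = 11/14.

-2/7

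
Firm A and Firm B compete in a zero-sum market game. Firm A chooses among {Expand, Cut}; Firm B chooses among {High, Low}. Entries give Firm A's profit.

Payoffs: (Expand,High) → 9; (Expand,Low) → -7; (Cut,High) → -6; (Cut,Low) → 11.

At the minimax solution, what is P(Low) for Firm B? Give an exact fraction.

5/11

Row minima: Expand → -7, Cut → -6; maximin = -6.
Column maxima: High → 9, Low → 11; minimax = 9.
-6 ≠ 9, so there is no saddle point; optimal play is mixed.
Let Firm A play Expand with probability p. Expected payoff against High: 9p + (-6)(1−p) = 15p − 6; against Low: (-7)p + 11(1−p) = −18p + 11.
Setting these equal: 15p − 6 = −18p + 11 ⇒ 33p = 17 ⇒ p = 17/33, and the value is (15)·(17/33) − 6 = 19/11.
For Firm B: with q = P(High), equating Expand's and Cut's payoffs gives 16q − 7 = −17q + 11 ⇒ q = 6/11.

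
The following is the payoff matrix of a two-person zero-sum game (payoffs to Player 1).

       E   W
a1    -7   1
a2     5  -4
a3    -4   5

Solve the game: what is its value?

Row minima: a1 → -7, a2 → -4, a3 → -4; maximin = -4.
Column maxima: E → 5, W → 5; minimax = 5.
-4 ≠ 5, so there is no saddle point; optimal play is mixed.
a1 is strictly dominated by a3, so Player 1 never plays it.
On the remaining 2×2 (a2, a3 vs E, W):
Let Player 1 play a2 with probability p. Expected payoff against E: 5p + (-4)(1−p) = 9p − 4; against W: (-4)p + 5(1−p) = −9p + 5.
Setting these equal: 9p − 4 = −9p + 5 ⇒ 18p = 9 ⇒ p = 1/2, and the value is (9)·(1/2) − 4 = 1/2.
For Player 2: with q = P(E), equating a2's and a3's payoffs gives 9q − 4 = −9q + 5 ⇒ q = 1/2.

1/2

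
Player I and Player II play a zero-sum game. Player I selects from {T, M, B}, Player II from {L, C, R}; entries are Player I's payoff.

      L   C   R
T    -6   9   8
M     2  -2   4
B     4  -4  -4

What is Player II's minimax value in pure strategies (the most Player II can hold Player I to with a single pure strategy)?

4

Column maxima: L → 4, C → 9, R → 8.
The smallest of these is 4.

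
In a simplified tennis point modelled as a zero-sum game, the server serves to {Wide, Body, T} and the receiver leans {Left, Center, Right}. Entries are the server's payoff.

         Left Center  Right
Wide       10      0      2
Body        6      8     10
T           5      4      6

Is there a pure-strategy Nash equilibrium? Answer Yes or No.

Row minima: Wide → 0, Body → 6, T → 4; maximin = 6.
Column maxima: Left → 10, Center → 8, Right → 10; minimax = 8.
6 ≠ 8, so no pure-strategy equilibrium exists.

No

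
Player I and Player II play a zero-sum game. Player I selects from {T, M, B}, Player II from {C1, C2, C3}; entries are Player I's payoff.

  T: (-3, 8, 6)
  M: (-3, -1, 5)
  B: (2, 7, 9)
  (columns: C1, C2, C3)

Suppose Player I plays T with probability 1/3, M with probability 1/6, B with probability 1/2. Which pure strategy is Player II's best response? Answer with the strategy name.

C1

If Player II plays C1, Player I's expected payoff is (1/3)·(-3) + (1/6)·(-3) + (1/2)·2 = -1/2.
If Player II plays C2, Player I's expected payoff is (1/3)·8 + (1/6)·(-1) + (1/2)·7 = 6.
If Player II plays C3, Player I's expected payoff is (1/3)·6 + (1/6)·5 + (1/2)·9 = 22/3.
Player II minimizes Player I's payoff; the smallest is -1/2, so the best response is C1.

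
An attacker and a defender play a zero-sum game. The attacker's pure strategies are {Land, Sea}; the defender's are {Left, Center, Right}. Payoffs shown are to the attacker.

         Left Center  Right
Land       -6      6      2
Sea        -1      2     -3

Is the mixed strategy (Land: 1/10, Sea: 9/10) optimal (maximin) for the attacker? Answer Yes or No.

Against Left this mix gives (1/10)·(-6) + (9/10)·(-1) = -3/2.
Against Center this mix gives (1/10)·6 + (9/10)·2 = 12/5.
Against Right this mix gives (1/10)·2 + (9/10)·(-3) = -5/2.
The defender will play Right, holding the attacker to -5/2. Shifting weight toward the row that does better against Right would raise this floor (the equalizing mix achieves -2 against both Right and Left), so the proposed strategy is not optimal.

No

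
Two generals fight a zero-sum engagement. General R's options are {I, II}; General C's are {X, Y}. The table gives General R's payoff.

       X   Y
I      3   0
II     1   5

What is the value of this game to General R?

Row minima: I → 0, II → 1; maximin = 1.
Column maxima: X → 3, Y → 5; minimax = 3.
1 ≠ 3, so there is no saddle point; optimal play is mixed.
Let General R play I with probability p. Expected payoff against X: 3p + 1(1−p) = 2p + 1; against Y: 0p + 5(1−p) = −5p + 5.
Setting these equal: 2p + 1 = −5p + 5 ⇒ 7p = 4 ⇒ p = 4/7, and the value is (2)·(4/7) + 1 = 15/7.
For General C: with q = P(X), equating I's and II's payoffs gives 3q = −4q + 5 ⇒ q = 5/7.

15/7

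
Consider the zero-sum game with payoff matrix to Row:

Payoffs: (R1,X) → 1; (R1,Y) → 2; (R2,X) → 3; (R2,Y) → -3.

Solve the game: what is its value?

9/7

Row minima: R1 → 1, R2 → -3; maximin = 1.
Column maxima: X → 3, Y → 2; minimax = 2.
1 ≠ 2, so there is no saddle point; optimal play is mixed.
Let Row play R1 with probability p. Expected payoff against X: 1p + 3(1−p) = −2p + 3; against Y: 2p + (-3)(1−p) = 5p − 3.
Setting these equal: −2p + 3 = 5p − 3 ⇒ −7p = -6 ⇒ p = 6/7, and the value is (-2)·(6/7) + 3 = 9/7.
For Column: with q = P(X), equating R1's and R2's payoffs gives −q + 2 = 6q − 3 ⇒ q = 5/7.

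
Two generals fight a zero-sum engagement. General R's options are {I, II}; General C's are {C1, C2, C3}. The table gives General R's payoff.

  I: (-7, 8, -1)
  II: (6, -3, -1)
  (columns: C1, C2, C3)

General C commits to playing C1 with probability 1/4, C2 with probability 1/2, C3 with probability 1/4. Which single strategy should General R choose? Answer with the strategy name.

Expected payoff of I: (1/4)·(-7) + (1/2)·8 + (1/4)·(-1) = 2.
Expected payoff of II: (1/4)·6 + (1/2)·(-3) + (1/4)·(-1) = -1/4.
The largest is 2, so General R's best response is I.

I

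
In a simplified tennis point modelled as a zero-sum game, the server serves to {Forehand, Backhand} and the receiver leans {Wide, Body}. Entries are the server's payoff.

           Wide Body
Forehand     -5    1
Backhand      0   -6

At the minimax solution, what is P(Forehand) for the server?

1/2

Row minima: Forehand → -5, Backhand → -6; maximin = -5.
Column maxima: Wide → 0, Body → 1; minimax = 0.
-5 ≠ 0, so there is no saddle point; optimal play is mixed.
Let the server play Forehand with probability p. Expected payoff against Wide: (-5)p + 0(1−p) = −5p; against Body: 1p + (-6)(1−p) = 7p − 6.
Setting these equal: −5p = 7p − 6 ⇒ −12p = -6 ⇒ p = 1/2, and the value is (-5)·(1/2) = -5/2.
For the receiver: with q = P(Wide), equating Forehand's and Backhand's payoffs gives −6q + 1 = 6q − 6 ⇒ q = 7/12.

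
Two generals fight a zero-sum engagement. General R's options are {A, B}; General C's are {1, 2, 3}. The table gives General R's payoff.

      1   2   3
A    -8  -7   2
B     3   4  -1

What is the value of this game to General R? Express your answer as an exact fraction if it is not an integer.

-1/7

Row minima: A → -8, B → -1; maximin = -1.
Column maxima: 1 → 3, 2 → 4, 3 → 2; minimax = 2.
-1 ≠ 2, so there is no saddle point; optimal play is mixed.
2 is strictly dominated by 1 (it gives General R strictly more in every row), so General C never plays it.
On the remaining 2×2 (A, B vs 1, 3):
Let General R play A with probability p. Expected payoff against 1: (-8)p + 3(1−p) = −11p + 3; against 3: 2p + (-1)(1−p) = 3p − 1.
Setting these equal: −11p + 3 = 3p − 1 ⇒ −14p = -4 ⇒ p = 2/7, and the value is (-11)·(2/7) + 3 = -1/7.
For General C: with q = P(1), equating A's and B's payoffs gives −10q + 2 = 4q − 1 ⇒ q = 3/14.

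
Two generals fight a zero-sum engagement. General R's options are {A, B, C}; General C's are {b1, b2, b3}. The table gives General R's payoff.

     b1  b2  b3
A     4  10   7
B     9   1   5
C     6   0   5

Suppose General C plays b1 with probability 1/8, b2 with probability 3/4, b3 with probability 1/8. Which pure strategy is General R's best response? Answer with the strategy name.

A

Expected payoff of A: (1/8)·4 + (3/4)·10 + (1/8)·7 = 71/8.
Expected payoff of B: (1/8)·9 + (3/4)·1 + (1/8)·5 = 5/2.
Expected payoff of C: (1/8)·6 + (3/4)·0 + (1/8)·5 = 11/8.
The largest is 71/8, so General R's best response is A.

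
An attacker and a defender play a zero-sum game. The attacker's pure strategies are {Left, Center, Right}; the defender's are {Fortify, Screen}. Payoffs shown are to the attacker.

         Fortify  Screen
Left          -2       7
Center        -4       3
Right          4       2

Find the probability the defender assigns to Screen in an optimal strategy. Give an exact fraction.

Row minima: Left → -2, Center → -4, Right → 2; maximin = 2.
Column maxima: Fortify → 4, Screen → 7; minimax = 4.
2 ≠ 4, so there is no saddle point; optimal play is mixed.
Center is strictly dominated by Left, so the attacker never plays it.
On the remaining 2×2 (Left, Right vs Fortify, Screen):
Let the attacker play Left with probability p. Expected payoff against Fortify: (-2)p + 4(1−p) = −6p + 4; against Screen: 7p + 2(1−p) = 5p + 2.
Setting these equal: −6p + 4 = 5p + 2 ⇒ −11p = -2 ⇒ p = 2/11, and the value is (-6)·(2/11) + 4 = 32/11.
For the defender: with q = P(Fortify), equating Left's and Right's payoffs gives −9q + 7 = 2q + 2 ⇒ q = 5/11.

6/11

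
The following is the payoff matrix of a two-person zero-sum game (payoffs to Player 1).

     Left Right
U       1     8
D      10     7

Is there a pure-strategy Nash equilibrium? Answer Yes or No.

Row minima: U → 1, D → 7; maximin = 7.
Column maxima: Left → 10, Right → 8; minimax = 8.
7 ≠ 8, so no pure-strategy equilibrium exists.

No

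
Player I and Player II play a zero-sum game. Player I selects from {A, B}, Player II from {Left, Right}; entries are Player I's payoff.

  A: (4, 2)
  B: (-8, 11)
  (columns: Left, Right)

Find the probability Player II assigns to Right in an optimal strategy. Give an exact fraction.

4/7

Row minima: A → 2, B → -8; maximin = 2.
Column maxima: Left → 4, Right → 11; minimax = 4.
2 ≠ 4, so there is no saddle point; optimal play is mixed.
Let Player I play A with probability p. Expected payoff against Left: 4p + (-8)(1−p) = 12p − 8; against Right: 2p + 11(1−p) = −9p + 11.
Setting these equal: 12p − 8 = −9p + 11 ⇒ 21p = 19 ⇒ p = 19/21, and the value is (12)·(19/21) − 8 = 20/7.
For Player II: with q = P(Left), equating A's and B's payoffs gives 2q + 2 = −19q + 11 ⇒ q = 3/7.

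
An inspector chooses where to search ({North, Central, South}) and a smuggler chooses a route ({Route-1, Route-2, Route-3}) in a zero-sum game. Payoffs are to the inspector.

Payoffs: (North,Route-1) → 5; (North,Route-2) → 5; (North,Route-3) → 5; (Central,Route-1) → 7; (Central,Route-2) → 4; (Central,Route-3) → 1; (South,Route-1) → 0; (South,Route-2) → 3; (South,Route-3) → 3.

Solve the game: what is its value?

Row minima: North → 5, Central → 1, South → 0; maximin = 5.
Column maxima: Route-1 → 7, Route-2 → 5, Route-3 → 5; minimax = 5.
Since maximin = minimax = 5, there is a saddle point and the value is 5.

5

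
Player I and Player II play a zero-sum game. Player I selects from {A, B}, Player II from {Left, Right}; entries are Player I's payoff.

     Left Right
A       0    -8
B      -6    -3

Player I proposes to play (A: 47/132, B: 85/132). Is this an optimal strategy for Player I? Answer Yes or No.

No

Against Left this mix gives (47/132)·0 + (85/132)·(-6) = -85/22.
Against Right this mix gives (47/132)·(-8) + (85/132)·(-3) = -631/132.
Player II will play Right, holding Player I to -631/132. Shifting weight toward the row that does better against Right would raise this floor (the equalizing mix achieves -48/11 against both Right and Left), so the proposed strategy is not optimal.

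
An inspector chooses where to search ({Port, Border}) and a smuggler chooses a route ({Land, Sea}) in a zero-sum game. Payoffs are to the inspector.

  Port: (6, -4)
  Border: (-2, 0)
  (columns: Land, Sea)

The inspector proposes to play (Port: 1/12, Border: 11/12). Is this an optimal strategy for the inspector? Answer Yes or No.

No

Against Land this mix gives (1/12)·6 + (11/12)·(-2) = -4/3.
Against Sea this mix gives (1/12)·(-4) + (11/12)·0 = -1/3.
The smuggler will play Land, holding the inspector to -4/3. Shifting weight toward the row that does better against Land would raise this floor (the equalizing mix achieves -2/3 against both Land and Sea), so the proposed strategy is not optimal.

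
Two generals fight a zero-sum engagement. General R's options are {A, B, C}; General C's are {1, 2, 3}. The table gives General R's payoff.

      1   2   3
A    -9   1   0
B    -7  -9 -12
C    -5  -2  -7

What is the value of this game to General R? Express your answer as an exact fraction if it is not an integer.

Row minima: A → -9, B → -12, C → -7; maximin = -7.
Column maxima: 1 → -5, 2 → 1, 3 → 0; minimax = -5.
-7 ≠ -5, so there is no saddle point; optimal play is mixed.
B is strictly dominated by C, so General R never plays it.
With B eliminated, 2 is strictly dominated by 1 (it gives General R strictly more in every remaining row), so General C never plays it.
On the remaining 2×2 (A, C vs 1, 3):
Let General R play A with probability p. Expected payoff against 1: (-9)p + (-5)(1−p) = −4p − 5; against 3: 0p + (-7)(1−p) = 7p − 7.
Setting these equal: −4p − 5 = 7p − 7 ⇒ −11p = -2 ⇒ p = 2/11, and the value is (-4)·(2/11) − 5 = -63/11.
For General C: with q = P(1), equating A's and C's payoffs gives −9q = 2q − 7 ⇒ q = 7/11.

-63/11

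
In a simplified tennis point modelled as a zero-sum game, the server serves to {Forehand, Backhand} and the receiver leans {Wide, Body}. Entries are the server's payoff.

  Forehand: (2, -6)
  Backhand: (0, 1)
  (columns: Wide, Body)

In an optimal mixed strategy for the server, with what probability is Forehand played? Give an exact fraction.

Row minima: Forehand → -6, Backhand → 0; maximin = 0.
Column maxima: Wide → 2, Body → 1; minimax = 1.
0 ≠ 1, so there is no saddle point; optimal play is mixed.
Let the server play Forehand with probability p. Expected payoff against Wide: 2p + 0(1−p) = 2p; against Body: (-6)p + 1(1−p) = −7p + 1.
Setting these equal: 2p = −7p + 1 ⇒ 9p = 1 ⇒ p = 1/9, and the value is (2)·(1/9) = 2/9.
For the receiver: with q = P(Wide), equating Forehand's and Backhand's payoffs gives 8q − 6 = −q + 1 ⇒ q = 7/9.

1/9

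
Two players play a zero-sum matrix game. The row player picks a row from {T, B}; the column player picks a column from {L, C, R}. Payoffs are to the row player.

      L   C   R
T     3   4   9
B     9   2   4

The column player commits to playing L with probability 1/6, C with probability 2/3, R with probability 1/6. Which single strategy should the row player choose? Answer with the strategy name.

Expected payoff of T: (1/6)·3 + (2/3)·4 + (1/6)·9 = 14/3.
Expected payoff of B: (1/6)·9 + (2/3)·2 + (1/6)·4 = 7/2.
The largest is 14/3, so the row player's best response is T.

T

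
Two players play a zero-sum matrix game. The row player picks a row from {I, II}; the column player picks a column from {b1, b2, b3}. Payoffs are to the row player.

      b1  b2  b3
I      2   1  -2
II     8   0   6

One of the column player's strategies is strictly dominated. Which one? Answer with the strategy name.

b2 holds the row player's payoff strictly below b1 in every row: 1 < 2, 0 < 8.
So b1 is strictly dominated for the column player.

b1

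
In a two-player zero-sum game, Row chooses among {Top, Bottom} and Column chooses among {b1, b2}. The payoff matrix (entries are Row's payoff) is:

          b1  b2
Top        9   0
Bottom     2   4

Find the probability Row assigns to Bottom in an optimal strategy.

9/11

Row minima: Top → 0, Bottom → 2; maximin = 2.
Column maxima: b1 → 9, b2 → 4; minimax = 4.
2 ≠ 4, so there is no saddle point; optimal play is mixed.
Let Row play Top with probability p. Expected payoff against b1: 9p + 2(1−p) = 7p + 2; against b2: 0p + 4(1−p) = −4p + 4.
Setting these equal: 7p + 2 = −4p + 4 ⇒ 11p = 2 ⇒ p = 2/11, and the value is (7)·(2/11) + 2 = 36/11.
For Column: with q = P(b1), equating Top's and Bottom's payoffs gives 9q = −2q + 4 ⇒ q = 4/11.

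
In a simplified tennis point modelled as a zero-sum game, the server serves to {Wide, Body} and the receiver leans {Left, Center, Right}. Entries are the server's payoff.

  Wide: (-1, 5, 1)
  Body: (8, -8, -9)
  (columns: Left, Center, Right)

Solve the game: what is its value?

-1/19

Row minima: Wide → -1, Body → -9; maximin = -1.
Column maxima: Left → 8, Center → 5, Right → 1; minimax = 1.
-1 ≠ 1, so there is no saddle point; optimal play is mixed.
Center is strictly dominated by Right (it gives the server strictly more in every row), so the receiver never plays it.
On the remaining 2×2 (Wide, Body vs Left, Right):
Let the server play Wide with probability p. Expected payoff against Left: (-1)p + 8(1−p) = −9p + 8; against Right: 1p + (-9)(1−p) = 10p − 9.
Setting these equal: −9p + 8 = 10p − 9 ⇒ −19p = -17 ⇒ p = 17/19, and the value is (-9)·(17/19) + 8 = -1/19.
For the receiver: with q = P(Left), equating Wide's and Body's payoffs gives −2q + 1 = 17q − 9 ⇒ q = 10/19.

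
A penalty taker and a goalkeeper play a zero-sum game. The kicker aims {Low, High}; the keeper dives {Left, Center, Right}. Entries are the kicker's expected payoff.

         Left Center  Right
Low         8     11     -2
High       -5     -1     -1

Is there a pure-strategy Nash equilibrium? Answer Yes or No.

Row minima: Low → -2, High → -5; maximin = -2.
Column maxima: Left → 8, Center → 11, Right → -1; minimax = -1.
-2 ≠ -1, so no pure-strategy equilibrium exists.

No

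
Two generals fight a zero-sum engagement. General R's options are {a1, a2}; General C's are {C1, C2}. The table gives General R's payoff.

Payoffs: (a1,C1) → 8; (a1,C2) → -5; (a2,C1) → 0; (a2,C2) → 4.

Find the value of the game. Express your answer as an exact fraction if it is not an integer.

Row minima: a1 → -5, a2 → 0; maximin = 0.
Column maxima: C1 → 8, C2 → 4; minimax = 4.
0 ≠ 4, so there is no saddle point; optimal play is mixed.
Let General R play a1 with probability p. Expected payoff against C1: 8p + 0(1−p) = 8p; against C2: (-5)p + 4(1−p) = −9p + 4.
Setting these equal: 8p = −9p + 4 ⇒ 17p = 4 ⇒ p = 4/17, and the value is (8)·(4/17) = 32/17.
For General C: with q = P(C1), equating a1's and a2's payoffs gives 13q − 5 = −4q + 4 ⇒ q = 9/17.

32/17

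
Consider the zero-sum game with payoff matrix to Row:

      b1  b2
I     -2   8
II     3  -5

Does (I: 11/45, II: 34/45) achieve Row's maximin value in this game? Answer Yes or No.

Against b1 this mix gives (11/45)·(-2) + (34/45)·3 = 16/9.
Against b2 this mix gives (11/45)·8 + (34/45)·(-5) = -82/45.
Column will play b2, holding Row to -82/45. Shifting weight toward the row that does better against b2 would raise this floor (the equalizing mix achieves 7/9 against both b2 and b1), so the proposed strategy is not optimal.

No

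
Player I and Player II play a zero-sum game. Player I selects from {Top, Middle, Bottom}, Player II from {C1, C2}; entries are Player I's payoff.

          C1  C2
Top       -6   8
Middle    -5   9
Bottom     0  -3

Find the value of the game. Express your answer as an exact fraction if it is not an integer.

Row minima: Top → -6, Middle → -5, Bottom → -3; maximin = -3.
Column maxima: C1 → 0, C2 → 9; minimax = 0.
-3 ≠ 0, so there is no saddle point; optimal play is mixed.
Top is strictly dominated by Middle, so Player I never plays it.
On the remaining 2×2 (Middle, Bottom vs C1, C2):
Let Player I play Middle with probability p. Expected payoff against C1: (-5)p + 0(1−p) = −5p; against C2: 9p + (-3)(1−p) = 12p − 3.
Setting these equal: −5p = 12p − 3 ⇒ −17p = -3 ⇒ p = 3/17, and the value is (-5)·(3/17) = -15/17.
For Player II: with q = P(C1), equating Middle's and Bottom's payoffs gives −14q + 9 = 3q − 3 ⇒ q = 12/17.

-15/17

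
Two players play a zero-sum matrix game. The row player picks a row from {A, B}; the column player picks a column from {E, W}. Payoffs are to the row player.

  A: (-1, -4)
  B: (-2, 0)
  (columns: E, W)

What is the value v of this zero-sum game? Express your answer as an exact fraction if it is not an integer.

-8/5

Row minima: A → -4, B → -2; maximin = -2.
Column maxima: E → -1, W → 0; minimax = -1.
-2 ≠ -1, so there is no saddle point; optimal play is mixed.
Let the row player play A with probability p. Expected payoff against E: (-1)p + (-2)(1−p) = p − 2; against W: (-4)p + 0(1−p) = −4p.
Setting these equal: p − 2 = −4p ⇒ 5p = 2 ⇒ p = 2/5, and the value is (1)·(2/5) − 2 = -8/5.
For the column player: with q = P(E), equating A's and B's payoffs gives 3q − 4 = −2q ⇒ q = 4/5.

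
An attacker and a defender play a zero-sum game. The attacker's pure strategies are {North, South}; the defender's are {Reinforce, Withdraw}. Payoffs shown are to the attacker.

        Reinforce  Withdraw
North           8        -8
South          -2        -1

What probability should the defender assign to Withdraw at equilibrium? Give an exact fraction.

Row minima: North → -8, South → -2; maximin = -2.
Column maxima: Reinforce → 8, Withdraw → -1; minimax = -1.
-2 ≠ -1, so there is no saddle point; optimal play is mixed.
Let the attacker play North with probability p. Expected payoff against Reinforce: 8p + (-2)(1−p) = 10p − 2; against Withdraw: (-8)p + (-1)(1−p) = −7p − 1.
Setting these equal: 10p − 2 = −7p − 1 ⇒ 17p = 1 ⇒ p = 1/17, and the value is (10)·(1/17) − 2 = -24/17.
For the defender: with q = P(Reinforce), equating North's and South's payoffs gives 16q − 8 = −q − 1 ⇒ q = 7/17.

10/17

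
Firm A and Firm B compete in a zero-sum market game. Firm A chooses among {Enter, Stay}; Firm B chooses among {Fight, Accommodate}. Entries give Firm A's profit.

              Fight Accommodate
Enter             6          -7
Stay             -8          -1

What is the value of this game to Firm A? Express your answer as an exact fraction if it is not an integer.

Row minima: Enter → -7, Stay → -8; maximin = -7.
Column maxima: Fight → 6, Accommodate → -1; minimax = -1.
-7 ≠ -1, so there is no saddle point; optimal play is mixed.
Let Firm A play Enter with probability p. Expected payoff against Fight: 6p + (-8)(1−p) = 14p − 8; against Accommodate: (-7)p + (-1)(1−p) = −6p − 1.
Setting these equal: 14p − 8 = −6p − 1 ⇒ 20p = 7 ⇒ p = 7/20, and the value is (14)·(7/20) − 8 = -31/10.
For Firm B: with q = P(Fight), equating Enter's and Stay's payoffs gives 13q − 7 = −7q − 1 ⇒ q = 3/10.

-31/10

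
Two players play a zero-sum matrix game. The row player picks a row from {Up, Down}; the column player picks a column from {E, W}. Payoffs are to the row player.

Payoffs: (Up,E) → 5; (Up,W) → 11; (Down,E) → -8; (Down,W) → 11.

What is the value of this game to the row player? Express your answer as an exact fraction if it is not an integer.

5

Row minima: Up → 5, Down → -8; maximin = 5.
Column maxima: E → 5, W → 11; minimax = 5.
Since maximin = minimax = 5, there is a saddle point and the value is 5.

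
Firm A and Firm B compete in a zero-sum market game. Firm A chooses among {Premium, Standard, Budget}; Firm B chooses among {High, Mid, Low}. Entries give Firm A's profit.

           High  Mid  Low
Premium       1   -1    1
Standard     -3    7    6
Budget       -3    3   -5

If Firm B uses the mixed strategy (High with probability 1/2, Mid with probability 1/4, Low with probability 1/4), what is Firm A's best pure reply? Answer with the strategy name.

Expected payoff of Premium: (1/2)·1 + (1/4)·(-1) + (1/4)·1 = 1/2.
Expected payoff of Standard: (1/2)·(-3) + (1/4)·7 + (1/4)·6 = 7/4.
Expected payoff of Budget: (1/2)·(-3) + (1/4)·3 + (1/4)·(-5) = -2.
The largest is 7/4, so Firm A's best response is Standard.

Standard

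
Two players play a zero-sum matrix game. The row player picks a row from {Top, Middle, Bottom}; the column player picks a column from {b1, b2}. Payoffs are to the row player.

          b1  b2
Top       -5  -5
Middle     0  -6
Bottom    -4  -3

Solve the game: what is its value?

Row minima: Top → -5, Middle → -6, Bottom → -4; maximin = -4.
Column maxima: b1 → 0, b2 → -3; minimax = -3.
-4 ≠ -3, so there is no saddle point; optimal play is mixed.
Top is strictly dominated by Bottom, so the row player never plays it.
On the remaining 2×2 (Middle, Bottom vs b1, b2):
Let the row player play Middle with probability p. Expected payoff against b1: 0p + (-4)(1−p) = 4p − 4; against b2: (-6)p + (-3)(1−p) = −3p − 3.
Setting these equal: 4p − 4 = −3p − 3 ⇒ 7p = 1 ⇒ p = 1/7, and the value is (4)·(1/7) − 4 = -24/7.
For the column player: with q = P(b1), equating Middle's and Bottom's payoffs gives 6q − 6 = −q − 3 ⇒ q = 3/7.

-24/7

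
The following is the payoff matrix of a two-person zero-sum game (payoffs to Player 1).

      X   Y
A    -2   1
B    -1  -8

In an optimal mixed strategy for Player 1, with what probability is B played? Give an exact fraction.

3/10

Row minima: A → -2, B → -8; maximin = -2.
Column maxima: X → -1, Y → 1; minimax = -1.
-2 ≠ -1, so there is no saddle point; optimal play is mixed.
Let Player 1 play A with probability p. Expected payoff against X: (-2)p + (-1)(1−p) = −p − 1; against Y: 1p + (-8)(1−p) = 9p − 8.
Setting these equal: −p − 1 = 9p − 8 ⇒ −10p = -7 ⇒ p = 7/10, and the value is (-1)·(7/10) − 1 = -17/10.
For Player 2: with q = P(X), equating A's and B's payoffs gives −3q + 1 = 7q − 8 ⇒ q = 9/10.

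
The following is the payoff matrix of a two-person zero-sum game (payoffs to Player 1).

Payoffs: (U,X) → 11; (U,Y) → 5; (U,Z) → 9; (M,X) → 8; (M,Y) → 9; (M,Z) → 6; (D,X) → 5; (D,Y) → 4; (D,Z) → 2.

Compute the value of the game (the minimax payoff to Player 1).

51/7

Row minima: U → 5, M → 6, D → 2; maximin = 6.
Column maxima: X → 11, Y → 9, Z → 9; minimax = 9.
6 ≠ 9, so there is no saddle point; optimal play is mixed.
D is strictly dominated by U, so Player 1 never plays it.
X is strictly dominated by Z (it gives Player 1 strictly more in every row), so Player 2 never plays it.
On the remaining 2×2 (U, M vs Y, Z):
Let Player 1 play U with probability p. Expected payoff against Y: 5p + 9(1−p) = −4p + 9; against Z: 9p + 6(1−p) = 3p + 6.
Setting these equal: −4p + 9 = 3p + 6 ⇒ −7p = -3 ⇒ p = 3/7, and the value is (-4)·(3/7) + 9 = 51/7.
For Player 2: with q = P(Y), equating U's and M's payoffs gives −4q + 9 = 3q + 6 ⇒ q = 3/7.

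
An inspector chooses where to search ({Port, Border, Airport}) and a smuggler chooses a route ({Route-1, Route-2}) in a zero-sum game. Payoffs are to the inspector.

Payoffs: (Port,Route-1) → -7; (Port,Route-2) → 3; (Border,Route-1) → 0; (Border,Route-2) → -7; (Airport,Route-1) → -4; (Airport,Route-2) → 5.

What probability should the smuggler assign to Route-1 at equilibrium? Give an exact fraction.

Row minima: Port → -7, Border → -7, Airport → -4; maximin = -4.
Column maxima: Route-1 → 0, Route-2 → 5; minimax = 0.
-4 ≠ 0, so there is no saddle point; optimal play is mixed.
Port is strictly dominated by Airport, so the inspector never plays it.
On the remaining 2×2 (Border, Airport vs Route-1, Route-2):
Let the inspector play Border with probability p. Expected payoff against Route-1: 0p + (-4)(1−p) = 4p − 4; against Route-2: (-7)p + 5(1−p) = −12p + 5.
Setting these equal: 4p − 4 = −12p + 5 ⇒ 16p = 9 ⇒ p = 9/16, and the value is (4)·(9/16) − 4 = -7/4.
For the smuggler: with q = P(Route-1), equating Border's and Airport's payoffs gives 7q − 7 = −9q + 5 ⇒ q = 3/4.

3/4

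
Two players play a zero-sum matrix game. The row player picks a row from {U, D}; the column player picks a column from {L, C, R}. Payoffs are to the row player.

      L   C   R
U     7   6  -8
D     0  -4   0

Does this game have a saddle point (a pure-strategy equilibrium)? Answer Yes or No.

Row minima: U → -8, D → -4; maximin = -4.
Column maxima: L → 7, C → 6, R → 0; minimax = 0.
-4 ≠ 0, so no pure-strategy equilibrium exists.

No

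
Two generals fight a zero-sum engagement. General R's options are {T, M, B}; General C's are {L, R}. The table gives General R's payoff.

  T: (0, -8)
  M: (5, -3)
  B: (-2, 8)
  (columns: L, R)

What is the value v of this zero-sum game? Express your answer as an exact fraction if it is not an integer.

Row minima: T → -8, M → -3, B → -2; maximin = -2.
Column maxima: L → 5, R → 8; minimax = 5.
-2 ≠ 5, so there is no saddle point; optimal play is mixed.
T is strictly dominated by M, so General R never plays it.
On the remaining 2×2 (M, B vs L, R):
Let General R play M with probability p. Expected payoff against L: 5p + (-2)(1−p) = 7p − 2; against R: (-3)p + 8(1−p) = −11p + 8.
Setting these equal: 7p − 2 = −11p + 8 ⇒ 18p = 10 ⇒ p = 5/9, and the value is (7)·(5/9) − 2 = 17/9.
For General C: with q = P(L), equating M's and B's payoffs gives 8q − 3 = −10q + 8 ⇒ q = 11/18.

17/9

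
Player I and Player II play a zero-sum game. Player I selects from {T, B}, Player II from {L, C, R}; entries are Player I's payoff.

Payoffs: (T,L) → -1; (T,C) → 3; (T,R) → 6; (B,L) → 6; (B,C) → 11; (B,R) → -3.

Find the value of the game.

33/16

Row minima: T → -1, B → -3; maximin = -1.
Column maxima: L → 6, C → 11, R → 6; minimax = 6.
-1 ≠ 6, so there is no saddle point; optimal play is mixed.
C is strictly dominated by L (it gives Player I strictly more in every row), so Player II never plays it.
On the remaining 2×2 (T, B vs L, R):
Let Player I play T with probability p. Expected payoff against L: (-1)p + 6(1−p) = −7p + 6; against R: 6p + (-3)(1−p) = 9p − 3.
Setting these equal: −7p + 6 = 9p − 3 ⇒ −16p = -9 ⇒ p = 9/16, and the value is (-7)·(9/16) + 6 = 33/16.
For Player II: with q = P(L), equating T's and B's payoffs gives −7q + 6 = 9q − 3 ⇒ q = 9/16.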